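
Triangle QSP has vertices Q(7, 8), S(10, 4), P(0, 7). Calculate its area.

Shoelace: Area = (1/2)|7(4-7) + 10(7-8) + 0(8-4)| = (1/2)(31) = 31/2

31/2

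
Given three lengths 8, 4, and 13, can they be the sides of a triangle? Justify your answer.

No.
The triangle inequality is violated: 8 + 4 = 12 ≤ 13.
These lengths cannot form a triangle.

No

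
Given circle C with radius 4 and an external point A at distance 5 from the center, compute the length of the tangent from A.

Let T be the point of tangency. Then CT ⊥ AT (radius ⊥ tangent).
In right triangle CTA: CA² = CT² + AT²
5² = 4² + AT²
AT² = 9, AT = 3

3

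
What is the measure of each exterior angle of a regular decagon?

Each exterior angle of a regular n-gon is 360 / n.
For n = 10: 360 / 10 = 36 degrees.

36 degrees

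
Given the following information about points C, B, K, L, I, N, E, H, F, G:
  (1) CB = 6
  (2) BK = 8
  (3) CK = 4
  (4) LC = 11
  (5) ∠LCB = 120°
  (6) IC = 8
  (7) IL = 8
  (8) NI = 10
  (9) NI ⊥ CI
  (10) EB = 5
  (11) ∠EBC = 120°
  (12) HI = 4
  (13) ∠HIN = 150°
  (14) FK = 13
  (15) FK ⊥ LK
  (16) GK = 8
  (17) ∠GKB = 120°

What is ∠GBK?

Step 1: By the law of cosines on triangle BKG: BG² = 8² + 8² − 2·8·8·cos(120°) = 192, so BG = 8·√3.
Step 2: By the inverse law of cosines on triangle GBK: cos(∠GBK) = ((8·√3)² + 8² − 8²) / (2·8·√3·8) = 192/221.7 = 0.866, so ∠GBK = 30°.

Therefore, the measure of angle ∠GBK = 30°.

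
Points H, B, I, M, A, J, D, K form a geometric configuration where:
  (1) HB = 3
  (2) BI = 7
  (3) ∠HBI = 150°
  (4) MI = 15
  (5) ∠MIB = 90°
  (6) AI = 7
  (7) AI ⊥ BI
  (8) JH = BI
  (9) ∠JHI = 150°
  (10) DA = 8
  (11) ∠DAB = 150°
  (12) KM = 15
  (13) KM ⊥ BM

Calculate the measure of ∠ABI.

Step 1: By the law of cosines on triangle BIA: BA² = 7² + 7² − 2·7·7·cos(90°) = 98, so BA = 7·√2.
Step 2: By the inverse law of cosines on triangle ABI: cos(∠ABI) = ((7·√2)² + 7² − 7²) / (2·7·√2·7) = 98/138.59 = 0.7071, so ∠ABI = 45°.

Therefore, the measure of angle ∠ABI = 45°.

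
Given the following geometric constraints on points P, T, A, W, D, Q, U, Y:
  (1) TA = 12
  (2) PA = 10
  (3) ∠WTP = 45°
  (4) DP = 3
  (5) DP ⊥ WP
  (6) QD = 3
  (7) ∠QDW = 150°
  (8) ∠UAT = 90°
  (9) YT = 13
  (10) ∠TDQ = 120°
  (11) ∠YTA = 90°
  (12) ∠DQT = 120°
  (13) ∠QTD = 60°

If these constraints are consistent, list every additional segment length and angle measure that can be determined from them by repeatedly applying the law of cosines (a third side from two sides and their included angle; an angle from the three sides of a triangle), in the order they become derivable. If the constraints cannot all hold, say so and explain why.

These constraints are not satisfiable: (10), (12) and (13) are the three interior angles of triangle TDQ, which must sum to 180°, but 120° + 120° + 60° = 300°. No planar figure meets all of them, so nothing further can be derived.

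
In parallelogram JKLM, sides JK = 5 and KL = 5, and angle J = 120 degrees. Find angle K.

Consecutive angles are supplementary: angle K = 180 - 120 = 60 degrees.

60 degrees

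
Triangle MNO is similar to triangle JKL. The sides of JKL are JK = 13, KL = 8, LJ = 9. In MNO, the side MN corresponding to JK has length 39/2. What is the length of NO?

Since the triangles are similar, the ratio of corresponding sides is constant.
Scale factor k = MN / JK = 39/2 / 13 = 3/2
NO = k * KL = 3/2 * 8 = 12

12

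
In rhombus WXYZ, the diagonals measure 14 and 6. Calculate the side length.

In a rhombus, the diagonals bisect each other perpendicularly, creating four congruent right triangles.
Each triangle has legs 7 (half of 14) and 3 (half of 6).
The hypotenuse of each right triangle is a side of the rhombus:
side = sqrt(7^2 + 3^2) = sqrt(58)

sqrt(58)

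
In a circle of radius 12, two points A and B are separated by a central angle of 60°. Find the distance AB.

Drop a perpendicular from the center to the chord, bisecting both the chord and the central angle.
Each half-chord = r sin(θ/2) = 12 sin(30°).
The full chord = 2 × 12 × sin(30°) = 12.

12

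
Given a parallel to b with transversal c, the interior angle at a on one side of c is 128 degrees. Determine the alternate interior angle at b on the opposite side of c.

Alternate interior angles are equal: 128 degrees.

128 degrees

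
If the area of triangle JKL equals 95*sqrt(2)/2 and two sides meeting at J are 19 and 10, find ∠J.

From the SAS area formula Area = (1/2)ab sin(C), rearranging gives sin(C) = 2*Area/(ab).
sin(C) = 2 * 95*sqrt(2)/2 / (190) = sqrt(2)/2.
Therefore C = arcsin(sqrt(2)/2) = 45°.
Since sin(180° - C) = sin(C), the obtuse angle 135° gives the same area, so C = 45° or C = 135°.

45° or 135°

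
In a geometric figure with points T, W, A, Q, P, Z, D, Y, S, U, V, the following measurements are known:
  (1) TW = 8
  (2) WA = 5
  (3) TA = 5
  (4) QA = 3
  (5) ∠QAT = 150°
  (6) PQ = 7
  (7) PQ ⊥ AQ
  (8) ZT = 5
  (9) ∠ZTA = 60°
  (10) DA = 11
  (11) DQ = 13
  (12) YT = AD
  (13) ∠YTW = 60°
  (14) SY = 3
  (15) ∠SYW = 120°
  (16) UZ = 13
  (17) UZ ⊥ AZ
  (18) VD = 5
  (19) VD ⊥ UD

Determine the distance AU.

Step 1: By the law of cosines on triangle ZTA: ZA² = 5² + 5² − 2·5·5·cos(60°) = 25, so ZA = 5.
Step 2: By the law of cosines on triangle AZU: AU² = 5² + 13² − 2·5·13·cos(90°) = 194, so AU = √194.

Therefore, the length of AU = √194.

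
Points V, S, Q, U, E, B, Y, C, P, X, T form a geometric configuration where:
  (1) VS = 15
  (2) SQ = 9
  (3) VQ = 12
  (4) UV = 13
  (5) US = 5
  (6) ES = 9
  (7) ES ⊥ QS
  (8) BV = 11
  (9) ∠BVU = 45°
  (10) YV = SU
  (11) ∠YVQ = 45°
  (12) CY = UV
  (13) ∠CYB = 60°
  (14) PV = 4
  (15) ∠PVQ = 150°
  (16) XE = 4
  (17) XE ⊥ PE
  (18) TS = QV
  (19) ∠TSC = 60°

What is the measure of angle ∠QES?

Step 1: By the law of cosines on triangle ESQ: EQ² = 9² + 9² − 2·9·9·cos(90°) = 162, so EQ = 9·√2.
Step 2: By the inverse law of cosines on triangle QES: cos(∠QES) = ((9·√2)² + 9² − 9²) / (2·9·√2·9) = 162/229.1 = 0.7071, so ∠QES = 45°.

Therefore, the measure of angle ∠QES = 45°.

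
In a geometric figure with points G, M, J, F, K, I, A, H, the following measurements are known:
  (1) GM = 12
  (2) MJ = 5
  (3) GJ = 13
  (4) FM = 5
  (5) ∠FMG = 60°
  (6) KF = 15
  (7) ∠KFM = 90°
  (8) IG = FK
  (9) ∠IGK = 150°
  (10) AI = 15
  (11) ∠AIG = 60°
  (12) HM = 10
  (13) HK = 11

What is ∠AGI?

From the given relations: IG = FK = 15.
Step 1: By the law of cosines on triangle GIA: GA² = 15² + 15² − 2·15·15·cos(60°) = 225, so GA = 15.
Step 2: By the inverse law of cosines on triangle AGI: cos(∠AGI) = (15² + 15² − 15²) / (2·15·15) = 225/450 = 0.5, so ∠AGI = 60°.

Therefore, the measure of angle ∠AGI = 60°.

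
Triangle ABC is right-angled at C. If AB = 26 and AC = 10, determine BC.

By the Pythagorean theorem: BC^2 = AB^2 - AC^2
BC^2 = 26^2 - 10^2 = 676 - 100 = 576
BC = sqrt(576) = 24

24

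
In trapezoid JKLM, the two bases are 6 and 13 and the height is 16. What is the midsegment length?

midsegment = (6 + 13) / 2 = 19 / 2 = 19/2

19/2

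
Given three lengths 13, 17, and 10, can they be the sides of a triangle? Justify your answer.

Check all three triangle inequalities:
13 + 17 = 30 > 10 ✓
13 + 10 = 23 > 17 ✓
17 + 10 = 27 > 13 ✓
All conditions hold, so these sides form a valid triangle.

Yes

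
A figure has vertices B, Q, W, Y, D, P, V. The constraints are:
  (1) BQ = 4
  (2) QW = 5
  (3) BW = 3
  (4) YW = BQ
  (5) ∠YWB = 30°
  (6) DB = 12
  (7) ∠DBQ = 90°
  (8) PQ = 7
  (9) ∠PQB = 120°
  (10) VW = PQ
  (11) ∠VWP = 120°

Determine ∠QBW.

Step 1: By the inverse law of cosines on triangle QBW: cos(∠QBW) = (4² + 3² − 5²) / (2·4·3) = 0/24 = 0, so ∠QBW = 90°.

Therefore, the measure of angle ∠QBW = 90°.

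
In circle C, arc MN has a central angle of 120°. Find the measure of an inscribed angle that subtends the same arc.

An inscribed angle intercepts an arc from a point on the circle, while the central angle intercepts the same arc from the center.
The inscribed angle is always half the central angle: 120° / 2 = 60°.

60°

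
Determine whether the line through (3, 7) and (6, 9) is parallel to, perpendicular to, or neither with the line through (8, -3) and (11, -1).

Slope of line 1: m1 = (9 - 7)/(6 - 3) = 2/3 = 2/3
Slope of line 2: m2 = (-1 - -3)/(11 - 8) = 2/3 = 2/3
Since m1 = m2 = 2/3, the lines are parallel.

Parallel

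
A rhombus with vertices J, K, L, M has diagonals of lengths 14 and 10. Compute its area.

The diagonals of a rhombus divide it into four right triangles.
Each triangle has legs 14/ 2 = 7 and 10/2 = 5, so each has area (1/2)*7*5 = 35/2.
Four such triangles give total area = (d1 * d2) / 2 = 70.

70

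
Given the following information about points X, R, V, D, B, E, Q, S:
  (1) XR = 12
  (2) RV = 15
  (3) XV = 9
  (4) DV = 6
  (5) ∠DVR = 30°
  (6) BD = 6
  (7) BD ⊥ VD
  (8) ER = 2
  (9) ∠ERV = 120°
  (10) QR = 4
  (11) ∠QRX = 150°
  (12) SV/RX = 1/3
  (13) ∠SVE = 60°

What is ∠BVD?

Step 1: By the law of cosines on triangle VDB: VB² = 6² + 6² − 2·6·6·cos(90°) = 72, so VB = 6·√2.
Step 2: By the inverse law of cosines on triangle BVD: cos(∠BVD) = ((6·√2)² + 6² − 6²) / (2·6·√2·6) = 72/101.82 = 0.7071, so ∠BVD = 45°.

Therefore, the measure of angle ∠BVD = 45°.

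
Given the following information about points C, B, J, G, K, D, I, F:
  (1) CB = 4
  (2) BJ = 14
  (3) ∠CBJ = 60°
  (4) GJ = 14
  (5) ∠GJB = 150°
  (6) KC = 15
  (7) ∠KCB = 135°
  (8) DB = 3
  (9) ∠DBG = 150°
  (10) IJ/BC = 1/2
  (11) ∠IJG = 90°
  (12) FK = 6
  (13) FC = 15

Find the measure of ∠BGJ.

Step 1: By the law of cosines on triangle GJB: GB² = 14² + 14² − 2·14·14·cos(150°) = 731.48, so GB ≈ 27.05.
Step 2: By the inverse law of cosines on triangle BGJ: cos(∠BGJ) = (27.05² + 14² − 14²) / (2·27.05·14) = 731.48/757.29 = 0.9659, so ∠BGJ = 15°.

Therefore, the measure of angle ∠BGJ = 15°.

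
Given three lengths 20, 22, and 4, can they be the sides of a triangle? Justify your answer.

Check all three triangle inequalities:
20 + 22 = 42 > 4 ✓
20 + 4 = 24 > 22 ✓
22 + 4 = 26 > 20 ✓
All conditions hold, so these sides form a valid triangle.

Yes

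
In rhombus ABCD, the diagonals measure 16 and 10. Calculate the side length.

Half-diagonals are 8 and 5. side = sqrt(8^2 + 5^2) = sqrt(89)

sqrt(89)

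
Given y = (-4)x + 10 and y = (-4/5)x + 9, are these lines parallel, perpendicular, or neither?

Slope of line 1: m1 = -4
Slope of line 2: m2 = -4/5
m1 != m2 and m1*m2 = 16/5 != -1. Neither.

Neither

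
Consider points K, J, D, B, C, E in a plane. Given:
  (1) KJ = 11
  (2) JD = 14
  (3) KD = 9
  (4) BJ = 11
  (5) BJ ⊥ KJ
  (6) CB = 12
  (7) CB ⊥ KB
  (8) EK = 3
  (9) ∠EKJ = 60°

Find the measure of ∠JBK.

Step 1: By the law of cosines on triangle BJK: BK² = 11² + 11² − 2·11·11·cos(90°) = 242, so BK = 11·√2.
Step 2: By the inverse law of cosines on triangle JBK: cos(∠JBK) = (11² + (11·√2)² − 11²) / (2·11·11·√2) = 242/342.24 = 0.7071, so ∠JBK = 45°.

Therefore, the measure of angle ∠JBK = 45°.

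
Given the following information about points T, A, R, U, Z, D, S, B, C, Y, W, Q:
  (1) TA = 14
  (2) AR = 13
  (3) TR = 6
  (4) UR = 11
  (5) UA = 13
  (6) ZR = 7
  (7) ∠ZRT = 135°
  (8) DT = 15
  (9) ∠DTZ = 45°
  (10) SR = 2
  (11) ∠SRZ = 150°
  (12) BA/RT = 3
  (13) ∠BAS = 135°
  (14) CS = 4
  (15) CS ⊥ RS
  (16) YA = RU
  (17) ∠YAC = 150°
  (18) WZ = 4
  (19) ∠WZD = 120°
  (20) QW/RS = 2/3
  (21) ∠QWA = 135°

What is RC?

Step 1: By the law of cosines on triangle RSC: RC² = 2² + 4² − 2·2·4·cos(90°) = 20, so RC = 2·√5.

Therefore, the length of RC = 2·√5.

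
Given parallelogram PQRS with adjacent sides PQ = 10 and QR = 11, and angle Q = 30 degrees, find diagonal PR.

Using the law of cosines:
d^2 = 10^2 + 11^2 - 2(10)(11)cos(30 degrees)
d^2 = 100 + 121 - 220*sqrt(3)/2
d^2 = 221 - 110*sqrt(3)
d = sqrt(221 - 110*sqrt(3))

sqrt(221 - 110*sqrt(3))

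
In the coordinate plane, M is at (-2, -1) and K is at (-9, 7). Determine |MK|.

d = sqrt((-7)^2 + (8)^2) = sqrt(113)

sqrt(113)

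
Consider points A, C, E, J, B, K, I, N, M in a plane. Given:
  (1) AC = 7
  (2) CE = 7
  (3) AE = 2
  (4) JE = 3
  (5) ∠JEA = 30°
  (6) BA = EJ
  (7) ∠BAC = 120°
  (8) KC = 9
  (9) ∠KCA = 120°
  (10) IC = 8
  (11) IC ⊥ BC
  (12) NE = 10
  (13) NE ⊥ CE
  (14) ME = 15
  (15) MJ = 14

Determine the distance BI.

From the given relations: BA = EJ = 3.
Step 1: By the law of cosines on triangle BAC: BC² = 3² + 7² − 2·3·7·cos(120°) = 79, so BC = √79.
Step 2: By the law of cosines on triangle BCI: BI² = √79² + 8² − 2·√79·8·cos(90°) = 143, so BI = √143.

Therefore, the length of BI = √143.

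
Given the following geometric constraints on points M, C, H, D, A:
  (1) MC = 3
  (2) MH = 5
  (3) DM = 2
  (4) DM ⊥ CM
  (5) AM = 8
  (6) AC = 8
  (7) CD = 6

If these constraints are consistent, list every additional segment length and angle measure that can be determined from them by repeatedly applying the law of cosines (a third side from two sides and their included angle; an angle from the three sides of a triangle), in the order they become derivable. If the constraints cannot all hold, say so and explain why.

These constraints are not satisfiable: by the triangle inequality in triangle MCD, (1) MC = 3 and (3) DM = 2 force CD ≤ 3 + 2 = 5, but (7) says CD = 6. No planar figure meets all of them, so nothing further can be derived.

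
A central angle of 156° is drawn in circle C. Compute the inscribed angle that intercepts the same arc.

Inscribed angle = 156° / 2 = 78° (inscribed angle theorem).

78°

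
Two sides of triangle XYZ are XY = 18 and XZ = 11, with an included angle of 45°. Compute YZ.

By the law of cosines: YZ^2 = XY^2 + XZ^2 - 2*XY*XZ*cos(X)
YZ^2 = 18^2 + 11^2 - 2*18*11*cos(45°)
YZ^2 = 324 + 121 - 396*(sqrt(2)/2)
YZ^2 = 445 - 198*sqrt(2)
YZ = sqrt(445 - 198*sqrt(2))

sqrt(445 - 198*sqrt(2))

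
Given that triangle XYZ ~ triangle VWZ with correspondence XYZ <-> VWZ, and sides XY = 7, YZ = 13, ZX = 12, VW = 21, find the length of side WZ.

Since the triangles are similar, the ratio of corresponding sides is constant.
Scale factor k = VW / XY = 21 / 7 = 3
WZ = k * YZ = 3 * 13 = 39

39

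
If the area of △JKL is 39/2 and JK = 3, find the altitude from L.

height = 2 * 39/2 / 3 = 13

13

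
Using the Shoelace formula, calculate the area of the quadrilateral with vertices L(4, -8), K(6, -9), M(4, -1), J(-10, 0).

Using the Shoelace formula for a quadrilateral (vertices in order):
Area = (1/2)|sum of (x_i * y_(i+1) - x_(i+1) * y_i)|
Terms: (4*-9 - 6*-8) = 12, (6*-1 - 4*-9) = 30, (4*0 - -10*-1) = -10, (-10*-8 - 4*0) = 80
Sum = 112
Area = (1/2)(112) = 56

56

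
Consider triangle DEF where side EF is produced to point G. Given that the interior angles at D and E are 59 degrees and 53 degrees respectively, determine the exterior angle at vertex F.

By the exterior angle theorem, an exterior angle of a triangle equals the sum of the two remote interior angles.
Exterior angle = angle D + angle E
Exterior angle = 59 + 53 = 112 degrees

112 degrees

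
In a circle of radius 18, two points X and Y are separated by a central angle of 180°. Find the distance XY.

Drop a perpendicular from the center to the chord, bisecting both the chord and the central angle.
Each half-chord = r sin(θ/2) = 18 sin(90°).
The full chord = 2 × 18 × sin(90°) = 36.

36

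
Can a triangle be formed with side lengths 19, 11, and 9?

For three segments to close into a triangle, no single side can be as long as the other two combined.
The longest side is 19, and 9 + 11 = 20 > 19.
A triangle can be formed.

Yes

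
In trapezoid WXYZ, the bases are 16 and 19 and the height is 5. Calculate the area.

A trapezoid's area equals the midsegment times the height.
The midsegment is (16 + 19) / 2 = 35/2.
Area = 35/2 * 5 = 175/2.

175/2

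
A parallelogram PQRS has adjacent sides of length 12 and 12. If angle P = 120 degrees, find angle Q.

In a parallelogram, consecutive angles are supplementary (sum to 180°).
angle Q = 180 - angle P
angle Q = 180 - 120
angle Q = 60 degrees

60 degrees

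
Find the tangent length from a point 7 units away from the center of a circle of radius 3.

Let T be the point of tangency. Then OT ⊥ MT (radius ⊥ tangent).
In right triangle OTM: OM² = OT² + MT²
7² = 3² + MT²
MT² = 40, MT = 2*sqrt(10)

2*sqrt(10)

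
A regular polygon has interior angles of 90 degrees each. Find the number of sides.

Exterior angle = 180 - 90 = 90. n = 360 / 90 = 4.

4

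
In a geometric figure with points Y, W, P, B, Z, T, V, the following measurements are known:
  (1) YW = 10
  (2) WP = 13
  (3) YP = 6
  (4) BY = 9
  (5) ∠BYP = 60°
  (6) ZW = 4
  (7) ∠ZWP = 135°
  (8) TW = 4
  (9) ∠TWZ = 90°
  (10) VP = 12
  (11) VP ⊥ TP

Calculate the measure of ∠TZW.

Step 1: By the law of cosines on triangle ZWT: ZT² = 4² + 4² − 2·4·4·cos(90°) = 32, so ZT = 4·√2.
Step 2: By the inverse law of cosines on triangle TZW: cos(∠TZW) = ((4·√2)² + 4² − 4²) / (2·4·√2·4) = 32/45.25 = 0.7071, so ∠TZW = 45°.

Therefore, the measure of angle ∠TZW = 45°.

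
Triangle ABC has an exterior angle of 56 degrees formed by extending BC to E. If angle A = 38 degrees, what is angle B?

By the exterior angle theorem: exterior angle = sum of remote interior angles.
56 = 38 + angle B
angle B = 56 - 38 = 18 degrees

18 degrees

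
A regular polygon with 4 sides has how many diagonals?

Total line segments between 4 vertices = C(4,2) = 6.
Subtract the 4 sides: 6 - 4 = 2 diagonals.

2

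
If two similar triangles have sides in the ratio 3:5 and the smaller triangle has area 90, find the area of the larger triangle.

Area ratio = (3/5)^2 = 9/25. Area of the larger triangle = 90 * 25/9 = 250.

250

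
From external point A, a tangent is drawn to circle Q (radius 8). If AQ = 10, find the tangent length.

tangent = √(d² - r²) = √(10² - 8²) = √(100 - 64) = √36 = 6

6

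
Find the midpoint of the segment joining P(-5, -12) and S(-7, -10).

The midpoint is the point halfway along the segment.
Move half the horizontal distance: -5 + (-7 - -5)/2 = -5 + -2/2 = -6
Move half the vertical distance: -12 + (-10 - -12)/2 = -12 + 2/2 = -11
Midpoint = (-6, -11)

(-6, -11)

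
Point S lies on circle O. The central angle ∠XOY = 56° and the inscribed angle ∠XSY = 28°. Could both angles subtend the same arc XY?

By the inscribed angle theorem, if both angles subtend the same arc, the inscribed angle must be half the central angle.
Half of 56° = 28°, which equals the given inscribed angle of 28°.
Therefore, yes, they correspond to the same arc.

Yes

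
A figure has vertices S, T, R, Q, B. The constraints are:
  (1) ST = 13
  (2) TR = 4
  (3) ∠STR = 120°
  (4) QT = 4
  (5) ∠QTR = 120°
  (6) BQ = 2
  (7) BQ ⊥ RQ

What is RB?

Step 1: By the law of cosines on triangle RTQ: RQ² = 4² + 4² − 2·4·4·cos(120°) = 48, so RQ = 4·√3.
Step 2: By the law of cosines on triangle RQB: RB² = (4·√3)² + 2² − 2·4·√3·2·cos(90°) = 52, so RB = 2·√13.

Therefore, the length of RB = 2·√13.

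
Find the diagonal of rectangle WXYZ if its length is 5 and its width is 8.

d = sqrt(5^2 + 8^2) = sqrt(89)

sqrt(89)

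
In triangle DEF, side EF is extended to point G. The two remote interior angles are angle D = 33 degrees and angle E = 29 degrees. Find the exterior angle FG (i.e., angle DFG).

The interior angle at F is 180 - 33 - 29 = 118 degrees.
The exterior angle and interior angle at F are supplementary:
Exterior angle = 180 - 118 = 62 degrees.

62 degrees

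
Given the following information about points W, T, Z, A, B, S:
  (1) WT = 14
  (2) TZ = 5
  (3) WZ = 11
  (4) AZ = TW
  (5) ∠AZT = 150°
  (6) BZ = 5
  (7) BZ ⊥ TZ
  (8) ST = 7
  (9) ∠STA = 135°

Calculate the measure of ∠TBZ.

Step 1: By the law of cosines on triangle BZT: BT² = 5² + 5² − 2·5·5·cos(90°) = 50, so BT = 5·√2.
Step 2: By the inverse law of cosines on triangle TBZ: cos(∠TBZ) = ((5·√2)² + 5² − 5²) / (2·5·√2·5) = 50/70.71 = 0.7071, so ∠TBZ = 45°.

Therefore, the measure of angle ∠TBZ = 45°.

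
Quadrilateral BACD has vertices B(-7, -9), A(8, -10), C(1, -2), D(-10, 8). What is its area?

The Shoelace formula works by pairing each vertex with the next (cycling back to the first).
For each pair, compute x_i*y_(i+1) - x_(i+1)*y_i:
  (-7*-10 - 8*-9) = 142
  (8*-2 - 1*-10) = -6
  (1*8 - -10*-2) = -12
  (-10*-9 - -7*8) = 146
Taking half the absolute value of the total: Area = (1/2)(270) = 135.

135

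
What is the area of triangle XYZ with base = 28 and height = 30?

Area = (1/2)(28)(30) = 420

420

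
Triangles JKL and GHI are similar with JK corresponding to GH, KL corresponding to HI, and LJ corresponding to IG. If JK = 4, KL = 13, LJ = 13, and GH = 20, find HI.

Since the triangles are similar, the ratio of corresponding sides is constant.
Scale factor k = GH / JK = 20 / 4 = 5
HI = k * KL = 5 * 13 = 65

65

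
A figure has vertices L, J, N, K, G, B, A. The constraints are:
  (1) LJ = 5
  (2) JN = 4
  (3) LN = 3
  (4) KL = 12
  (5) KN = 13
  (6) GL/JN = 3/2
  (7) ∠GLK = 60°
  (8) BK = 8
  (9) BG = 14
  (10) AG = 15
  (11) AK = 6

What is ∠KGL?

From the given relations: GL = 3/2·JN = 3/2·4 = 6.
Step 1: By the law of cosines on triangle GLK: GK² = 6² + 12² − 2·6·12·cos(60°) = 108, so GK = 6·√3.
Step 2: By the inverse law of cosines on triangle KGL: cos(∠KGL) = ((6·√3)² + 6² − 12²) / (2·6·√3·6) = 0/124.71 = 0, so ∠KGL = 90°.

Therefore, the measure of angle ∠KGL = 90°.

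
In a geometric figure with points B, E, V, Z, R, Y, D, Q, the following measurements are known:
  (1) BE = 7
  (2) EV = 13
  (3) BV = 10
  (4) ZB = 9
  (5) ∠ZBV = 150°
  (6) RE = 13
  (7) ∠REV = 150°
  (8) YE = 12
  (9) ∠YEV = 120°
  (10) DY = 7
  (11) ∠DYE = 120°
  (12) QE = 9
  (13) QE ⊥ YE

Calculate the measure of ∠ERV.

Step 1: By the law of cosines on triangle REV: RV² = 13² + 13² − 2·13·13·cos(150°) = 630.72, so RV ≈ 25.11.
Step 2: By the inverse law of cosines on triangle ERV: cos(∠ERV) = (13² + 25.11² − 13²) / (2·13·25.11) = 630.72/652.97 = 0.9659, so ∠ERV = 15°.

Therefore, the measure of angle ∠ERV = 15°.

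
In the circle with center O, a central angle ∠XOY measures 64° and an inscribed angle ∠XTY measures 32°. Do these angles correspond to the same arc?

By the inscribed angle theorem, if both angles subtend the same arc, the inscribed angle must be half the central angle.
Half of 64° = 32°, which equals the given inscribed angle of 32°.
Therefore, yes, they correspond to the same arc.

Yes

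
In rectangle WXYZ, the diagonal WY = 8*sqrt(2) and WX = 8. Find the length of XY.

b = sqrt(d^2 - a^2) = sqrt(128 - 64) = sqrt(64) = 8

8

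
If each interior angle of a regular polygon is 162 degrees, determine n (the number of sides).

Each interior angle of a regular n-gon is (n - 2) * 180 / n.
Setting this equal to 162:
(n - 2) * 180 / n = 162
Each exterior angle = 180 - 162 = 18 degrees.
Since exterior angles sum to 360: n = 360 / 18 = 20.

20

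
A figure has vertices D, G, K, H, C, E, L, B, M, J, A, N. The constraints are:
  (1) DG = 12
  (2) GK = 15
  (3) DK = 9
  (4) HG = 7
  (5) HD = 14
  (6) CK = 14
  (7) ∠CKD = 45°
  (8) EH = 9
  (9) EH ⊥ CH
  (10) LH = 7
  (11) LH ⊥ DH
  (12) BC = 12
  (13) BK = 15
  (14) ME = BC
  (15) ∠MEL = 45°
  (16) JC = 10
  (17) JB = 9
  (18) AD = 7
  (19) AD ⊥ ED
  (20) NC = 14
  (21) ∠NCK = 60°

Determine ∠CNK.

Step 1: By the law of cosines on triangle NCK: NK² = 14² + 14² − 2·14·14·cos(60°) = 196, so NK = 14.
Step 2: By the inverse law of cosines on triangle CNK: cos(∠CNK) = (14² + 14² − 14²) / (2·14·14) = 196/392 = 0.5, so ∠CNK = 60°.

Therefore, the measure of angle ∠CNK = 60°.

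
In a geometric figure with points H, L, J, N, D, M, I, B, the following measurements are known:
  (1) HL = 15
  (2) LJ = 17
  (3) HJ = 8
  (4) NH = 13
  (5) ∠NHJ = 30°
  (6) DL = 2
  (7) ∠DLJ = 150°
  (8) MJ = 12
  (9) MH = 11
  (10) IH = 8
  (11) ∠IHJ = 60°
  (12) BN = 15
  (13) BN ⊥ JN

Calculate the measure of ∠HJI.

Step 1: By the law of cosines on triangle JHI: JI² = 8² + 8² − 2·8·8·cos(60°) = 64, so JI = 8.
Step 2: By the inverse law of cosines on triangle HJI: cos(∠HJI) = (8² + 8² − 8²) / (2·8·8) = 64/128 = 0.5, so ∠HJI = 60°.

Therefore, the measure of angle ∠HJI = 60°.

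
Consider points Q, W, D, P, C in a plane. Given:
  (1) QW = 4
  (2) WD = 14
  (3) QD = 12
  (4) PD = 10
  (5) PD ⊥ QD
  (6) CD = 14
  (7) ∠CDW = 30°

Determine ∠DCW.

Step 1: By the law of cosines on triangle CDW: CW² = 14² + 14² − 2·14·14·cos(30°) = 52.52, so CW ≈ 7.25.
Step 2: By the inverse law of cosines on triangle DCW: cos(∠DCW) = (14² + 7.25² − 14²) / (2·14·7.25) = 52.52/202.91 = 0.2588, so ∠DCW = 75°.

Therefore, the measure of angle ∠DCW = 75°.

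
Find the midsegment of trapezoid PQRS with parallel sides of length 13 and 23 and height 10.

midsegment = (13 + 23) / 2 = 36 / 2 = 18

18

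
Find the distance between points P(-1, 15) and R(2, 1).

d = sqrt((3)^2 + (-14)^2) = sqrt(205)

sqrt(205)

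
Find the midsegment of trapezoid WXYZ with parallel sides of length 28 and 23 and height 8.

The midsegment of a trapezoid = (base1 + base2) / 2
midsegment = (28 + 23) / 2
midsegment = 51 / 2
midsegment = 51/2

51/2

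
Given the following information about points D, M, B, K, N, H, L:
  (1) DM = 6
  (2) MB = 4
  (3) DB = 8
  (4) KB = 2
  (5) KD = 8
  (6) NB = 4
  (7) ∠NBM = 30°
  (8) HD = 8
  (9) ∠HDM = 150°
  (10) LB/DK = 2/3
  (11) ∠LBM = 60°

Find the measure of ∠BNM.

Step 1: By the law of cosines on triangle NBM: NM² = 4² + 4² − 2·4·4·cos(30°) = 4.29, so NM ≈ 2.07.
Step 2: By the inverse law of cosines on triangle BNM: cos(∠BNM) = (4² + 2.07² − 4²) / (2·4·2.07) = 4.29/16.56 = 0.2588, so ∠BNM = 75°.

Therefore, the measure of angle ∠BNM = 75°.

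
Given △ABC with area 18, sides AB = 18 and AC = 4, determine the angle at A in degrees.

Area = (1/2) * a * b * sin(C)
sin(C) = 2 * Area / (a * b)
sin(C) = 2 * 18 / (18 * 4)
sin(C) = 1/2
C = arcsin(1/2) = 30°
Since sin(180° - C) = sin(C), the obtuse angle 150° gives the same area, so C = 30° or C = 150°.

30° or 150°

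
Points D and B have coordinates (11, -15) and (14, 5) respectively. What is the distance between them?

d = sqrt((3)^2 + (20)^2) = sqrt(409)

sqrt(409)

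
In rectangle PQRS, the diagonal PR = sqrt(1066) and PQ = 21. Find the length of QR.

The diagonal of a rectangle forms a right triangle with the two sides.
Rearranging the Pythagorean theorem: missing side = sqrt(d^2 - known^2).
= sqrt(1066 - 441) = sqrt(625) = 25.

25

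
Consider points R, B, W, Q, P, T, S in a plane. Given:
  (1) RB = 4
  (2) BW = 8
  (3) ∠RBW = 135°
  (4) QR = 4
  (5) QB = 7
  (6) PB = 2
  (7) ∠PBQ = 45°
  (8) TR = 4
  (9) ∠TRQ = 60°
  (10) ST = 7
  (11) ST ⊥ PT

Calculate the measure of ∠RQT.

Step 1: By the law of cosines on triangle QRT: QT² = 4² + 4² − 2·4·4·cos(60°) = 16, so QT = 4.
Step 2: By the inverse law of cosines on triangle RQT: cos(∠RQT) = (4² + 4² − 4²) / (2·4·4) = 16/32 = 0.5, so ∠RQT = 60°.

Therefore, the measure of angle ∠RQT = 60°.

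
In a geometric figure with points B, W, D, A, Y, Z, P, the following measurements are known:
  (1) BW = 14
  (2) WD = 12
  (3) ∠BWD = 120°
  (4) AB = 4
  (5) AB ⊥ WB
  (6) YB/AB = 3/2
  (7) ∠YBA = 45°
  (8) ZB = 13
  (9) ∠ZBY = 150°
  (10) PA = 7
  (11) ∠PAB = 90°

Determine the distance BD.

Step 1: By the law of cosines on triangle BWD: BD² = 14² + 12² − 2·14·12·cos(120°) = 508, so BD = 2·√127.

Therefore, the length of BD = 2·√127.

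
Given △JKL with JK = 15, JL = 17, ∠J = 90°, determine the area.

Area = (1/2)(15)(17) sin(90°) = (1/2)(15)(17)(1) = 255/2

255/2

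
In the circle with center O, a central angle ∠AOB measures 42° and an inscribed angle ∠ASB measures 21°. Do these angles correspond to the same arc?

By the inscribed angle theorem, if both angles subtend the same arc, the inscribed angle must be half the central angle.
Half of 42° = 21°, which equals the given inscribed angle of 21°.
Therefore, yes, they correspond to the same arc.

Yes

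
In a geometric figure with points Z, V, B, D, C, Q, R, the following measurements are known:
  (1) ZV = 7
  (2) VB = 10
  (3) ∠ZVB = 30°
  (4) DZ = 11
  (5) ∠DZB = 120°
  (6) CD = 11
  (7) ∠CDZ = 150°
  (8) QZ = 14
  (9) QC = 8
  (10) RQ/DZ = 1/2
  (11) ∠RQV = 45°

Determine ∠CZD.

Step 1: By the law of cosines on triangle ZDC: ZC² = 11² + 11² − 2·11·11·cos(150°) = 451.58, so ZC ≈ 21.25.
Step 2: By the inverse law of cosines on triangle CZD: cos(∠CZD) = (21.25² + 11² − 11²) / (2·21.25·11) = 451.58/467.51 = 0.9659, so ∠CZD = 15°.

Therefore, the measure of angle ∠CZD = 15°.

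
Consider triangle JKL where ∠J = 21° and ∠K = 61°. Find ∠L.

Let angle L = x. Then 21 + 61 + x = 180.
x = 180 - 82 = 98 degrees.

98 degrees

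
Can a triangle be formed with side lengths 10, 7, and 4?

For three segments to close into a triangle, no single side can be as long as the other two combined.
The longest side is 10, and 4 + 7 = 11 > 10.
A triangle can be formed.

Yes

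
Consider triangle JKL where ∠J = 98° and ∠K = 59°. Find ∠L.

angle L = 180 - 98 - 59 = 23 degrees.

23 degrees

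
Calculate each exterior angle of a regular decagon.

Each exterior angle of a regular n-gon is 360 / n.
For n = 10: 360 / 10 = 36 degrees.

36 degrees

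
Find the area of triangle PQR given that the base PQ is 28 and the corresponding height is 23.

Area = (1/2)(28)(23) = 322

322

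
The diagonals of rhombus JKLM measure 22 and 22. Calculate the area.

Area of a rhombus = (d1 * d2) / 2
Area = (22 * 22) / 2
Area = 484 / 2
Area = 242

242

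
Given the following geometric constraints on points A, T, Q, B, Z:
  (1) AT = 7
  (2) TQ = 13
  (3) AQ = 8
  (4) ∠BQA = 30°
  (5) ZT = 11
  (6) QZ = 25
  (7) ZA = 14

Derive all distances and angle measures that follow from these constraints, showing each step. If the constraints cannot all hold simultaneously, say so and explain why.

These constraints are not satisfiable: by the triangle inequality in triangle TQZ, (2) TQ = 13 and (5) ZT = 11 force QZ ≤ 13 + 11 = 24, but (6) says QZ = 25. No planar figure meets all of them, so nothing further can be derived.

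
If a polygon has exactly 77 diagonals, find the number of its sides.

Using d = n(n - 3)/2, we solve 77 = n(n - 3)/2.
So n(n - 3) = 154.
Testing n = 14: 14 * 11 = 154 = 154. Correct.
The polygon has 14 sides.

14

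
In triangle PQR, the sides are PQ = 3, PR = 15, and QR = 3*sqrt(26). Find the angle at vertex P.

cos(P) = (3² + 15² - (3*sqrt(26))²) / (2 × 3 × 15) = 0, so P = arccos(0) = 90°.

90°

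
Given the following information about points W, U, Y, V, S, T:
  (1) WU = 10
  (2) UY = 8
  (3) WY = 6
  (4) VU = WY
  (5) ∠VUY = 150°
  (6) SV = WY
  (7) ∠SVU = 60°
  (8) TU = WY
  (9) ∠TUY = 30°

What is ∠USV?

From the given relations: SV = WY = 6; VU = WY = 6.
Step 1: By the law of cosines on triangle SVU: SU² = 6² + 6² − 2·6·6·cos(60°) = 36, so SU = 6.
Step 2: By the inverse law of cosines on triangle USV: cos(∠USV) = (6² + 6² − 6²) / (2·6·6) = 36/72 = 0.5, so ∠USV = 60°.

Therefore, the measure of angle ∠USV = 60°.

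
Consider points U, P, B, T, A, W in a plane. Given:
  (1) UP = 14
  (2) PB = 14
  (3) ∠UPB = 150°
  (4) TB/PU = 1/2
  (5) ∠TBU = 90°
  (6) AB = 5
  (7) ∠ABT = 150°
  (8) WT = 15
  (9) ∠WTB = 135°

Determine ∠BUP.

Step 1: By the law of cosines on triangle UPB: UB² = 14² + 14² − 2·14·14·cos(150°) = 731.48, so UB ≈ 27.05.
Step 2: By the inverse law of cosines on triangle BUP: cos(∠BUP) = (27.05² + 14² − 14²) / (2·27.05·14) = 731.48/757.29 = 0.9659, so ∠BUP = 15°.

Therefore, the measure of angle ∠BUP = 15°.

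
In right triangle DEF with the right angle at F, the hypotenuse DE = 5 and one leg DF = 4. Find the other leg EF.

By the Pythagorean theorem: EF^2 = DE^2 - DF^2
EF^2 = 5^2 - 4^2 = 25 - 16 = 9
EF = sqrt(9) = 3

3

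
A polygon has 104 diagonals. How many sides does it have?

Using d = n(n - 3)/2, we solve 104 = n(n - 3)/2.
So n(n - 3) = 208.
Testing n = 16: 16 * 13 = 208 = 208. Correct.
The polygon has 16 sides.

16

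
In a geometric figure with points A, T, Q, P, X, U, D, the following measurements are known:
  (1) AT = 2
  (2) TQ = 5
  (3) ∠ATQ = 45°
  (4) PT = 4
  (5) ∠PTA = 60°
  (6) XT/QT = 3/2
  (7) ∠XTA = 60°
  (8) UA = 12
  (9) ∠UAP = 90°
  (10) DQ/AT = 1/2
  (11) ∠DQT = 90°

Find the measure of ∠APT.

Step 1: By the law of cosines on triangle PTA: PA² = 4² + 2² − 2·4·2·cos(60°) = 12, so PA = 2·√3.
Step 2: By the inverse law of cosines on triangle APT: cos(∠APT) = ((2·√3)² + 4² − 2²) / (2·2·√3·4) = 24/27.71 = 0.866, so ∠APT = 30°.

Therefore, the measure of angle ∠APT = 30°.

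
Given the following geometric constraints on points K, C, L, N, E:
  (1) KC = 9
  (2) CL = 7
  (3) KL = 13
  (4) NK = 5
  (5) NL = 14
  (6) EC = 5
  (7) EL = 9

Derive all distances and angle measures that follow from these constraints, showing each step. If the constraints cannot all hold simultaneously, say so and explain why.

The constraints are consistent.

Step 1: From KC = 9, KL = 13, CL = 7, by the inverse law of cosines:
  cos(∠CKL) = (KC² + KL² - CL²) / (2·KC·KL)
  ∠CKL = 30.8°

Step 2: From KL = 13, KN = 5, LN = 14, by the inverse law of cosines:
  cos(∠LKN) = (KL² + KN² - LN²) / (2·KL·KN)
  ∠LKN = 90.88°

Step 3: From CE = 5, CL = 7, EL = 9, by the inverse law of cosines:
  cos(∠ECL) = (CE² + CL² - EL²) / (2·CE·CL)
  ∠ECL = 95.74°

Step 4: From CK = 9, CL = 7, KL = 13, by the inverse law of cosines:
  cos(∠KCL) = (CK² + CL² - KL²) / (2·CK·CL)
  ∠KCL = 108.03°

Step 5: From LC = 7, LE = 9, CE = 5, by the inverse law of cosines:
  cos(∠CLE) = (LC² + LE² - CE²) / (2·LC·LE)
  ∠CLE = 33.56°

Step 6: From LC = 7, LK = 13, CK = 9, by the inverse law of cosines:
  cos(∠CLK) = (LC² + LK² - CK²) / (2·LC·LK)
  ∠CLK = 41.17°

Step 7: From LK = 13, LN = 14, KN = 5, by the inverse law of cosines:
  cos(∠KLN) = (LK² + LN² - KN²) / (2·LK·LN)
  ∠KLN = 20.92°

Step 8: From NK = 5, NL = 14, KL = 13, by the inverse law of cosines:
  cos(∠KNL) = (NK² + NL² - KL²) / (2·NK·NL)
  ∠KNL = 68.2°

Step 9: From EC = 5, EL = 9, CL = 7, by the inverse law of cosines:
  cos(∠CEL) = (EC² + EL² - CL²) / (2·EC·EL)
  ∠CEL = 50.7°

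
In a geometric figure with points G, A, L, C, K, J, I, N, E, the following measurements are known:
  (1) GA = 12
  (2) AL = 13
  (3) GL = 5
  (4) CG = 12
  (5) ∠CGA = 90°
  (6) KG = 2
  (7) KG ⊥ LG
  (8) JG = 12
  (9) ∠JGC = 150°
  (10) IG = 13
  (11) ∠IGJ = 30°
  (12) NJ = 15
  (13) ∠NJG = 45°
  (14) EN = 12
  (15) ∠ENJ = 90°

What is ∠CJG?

Step 1: By the law of cosines on triangle JGC: JC² = 12² + 12² − 2·12·12·cos(150°) = 537.42, so JC ≈ 23.18.
Step 2: By the inverse law of cosines on triangle CJG: cos(∠CJG) = (23.18² + 12² − 12²) / (2·23.18·12) = 537.42/556.37 = 0.9659, so ∠CJG = 15°.

Therefore, the measure of angle ∠CJG = 15°.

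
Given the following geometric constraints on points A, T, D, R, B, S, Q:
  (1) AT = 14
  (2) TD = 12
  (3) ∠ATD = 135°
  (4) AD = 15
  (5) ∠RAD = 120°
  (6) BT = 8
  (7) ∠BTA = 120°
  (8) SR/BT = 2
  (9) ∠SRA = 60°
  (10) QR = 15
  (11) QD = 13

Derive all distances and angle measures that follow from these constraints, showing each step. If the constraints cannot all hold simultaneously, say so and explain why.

These constraints are not satisfiable: (1), (2) and (4) fix all three sides of triangle ATD, so by the law of cosines cos(∠ATD) = (14² + 12² − 15²) / (2·14·12) = 0.3423, i.e. ∠ATD ≈ 69.99°, which contradicts (3) ∠ATD = 135°. No planar figure meets all of them, so nothing further can be derived.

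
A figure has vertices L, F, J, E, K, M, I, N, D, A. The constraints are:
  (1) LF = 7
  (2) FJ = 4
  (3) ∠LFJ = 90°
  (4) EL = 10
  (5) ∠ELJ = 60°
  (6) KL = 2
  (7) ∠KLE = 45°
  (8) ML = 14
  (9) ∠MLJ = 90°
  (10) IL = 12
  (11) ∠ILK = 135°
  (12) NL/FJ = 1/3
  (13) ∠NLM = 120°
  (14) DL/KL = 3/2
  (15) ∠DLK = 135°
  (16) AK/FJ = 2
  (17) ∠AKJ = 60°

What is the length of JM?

Step 1: By the law of cosines on triangle LFJ: LJ² = 7² + 4² − 2·7·4·cos(90°) = 65, so LJ = √65.
Step 2: By the law of cosines on triangle JLM: JM² = √65² + 14² − 2·√65·14·cos(90°) = 261, so JM = 3·√29.

Therefore, the length of JM = 3·√29.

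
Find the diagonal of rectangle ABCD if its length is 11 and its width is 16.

A rectangle's diagonal splits it into two right triangles, with the diagonal as the hypotenuse.
By the Pythagorean theorem, d^2 = 11^2 + 16^2 = 377.
Therefore d = sqrt(377).

sqrt(377)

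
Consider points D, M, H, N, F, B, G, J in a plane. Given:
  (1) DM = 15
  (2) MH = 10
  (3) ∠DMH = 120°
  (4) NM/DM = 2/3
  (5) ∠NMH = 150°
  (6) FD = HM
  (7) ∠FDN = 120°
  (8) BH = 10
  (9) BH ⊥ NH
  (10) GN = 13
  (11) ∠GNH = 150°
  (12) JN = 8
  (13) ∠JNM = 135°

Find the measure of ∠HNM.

From the given relations: NM = 2/3·DM = 2/3·15 = 10.
Step 1: By the law of cosines on triangle NMH: NH² = 10² + 10² − 2·10·10·cos(150°) = 373.21, so NH ≈ 19.32.
Step 2: By the inverse law of cosines on triangle HNM: cos(∠HNM) = (19.32² + 10² − 10²) / (2·19.32·10) = 373.21/386.37 = 0.9659, so ∠HNM = 15°.

Therefore, the measure of angle ∠HNM = 15°.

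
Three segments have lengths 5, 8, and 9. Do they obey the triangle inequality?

Yes.
The triangle inequality requires that the sum of any two sides exceeds the third.
Here 5 + 8 = 13 > 9, so the condition is met.

Yes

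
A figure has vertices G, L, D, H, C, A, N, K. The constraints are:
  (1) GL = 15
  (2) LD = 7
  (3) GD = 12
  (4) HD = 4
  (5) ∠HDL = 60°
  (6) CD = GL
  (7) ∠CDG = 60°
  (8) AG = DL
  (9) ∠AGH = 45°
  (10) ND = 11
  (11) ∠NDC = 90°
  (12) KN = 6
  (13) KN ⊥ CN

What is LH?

Step 1: By the law of cosines on triangle LDH: LH² = 7² + 4² − 2·7·4·cos(60°) = 37, so LH = √37.

Therefore, the length of LH = √37.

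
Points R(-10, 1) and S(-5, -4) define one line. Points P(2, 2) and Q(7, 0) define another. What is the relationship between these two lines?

Slope of line 1: m1 = (-4 - 1)/(-5 - -10) = -5/5 = -1
Slope of line 2: m2 = (0 - 2)/(7 - 2) = -2/5 = -2/5
m1 != m2 (-1 != -2/5), so not parallel.
m1 * m2 = (-1) * (-2/5) = 2/5 != -1, so not perpendicular.
The lines are neither parallel nor perpendicular.

Neither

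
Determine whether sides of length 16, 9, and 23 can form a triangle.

Yes.
The triangle inequality requires that the sum of any two sides exceeds the third.
Here 9 + 16 = 25 > 23, so the condition is met.

Yes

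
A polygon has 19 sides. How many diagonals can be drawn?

Total line segments between 19 vertices = C(19,2) = 171.
Subtract the 19 sides: 171 - 19 = 152 diagonals.

152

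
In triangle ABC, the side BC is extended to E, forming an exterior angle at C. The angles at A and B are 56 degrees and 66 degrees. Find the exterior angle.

The interior angle at C is 180 - 56 - 66 = 58 degrees.
The exterior angle and interior angle at C are supplementary:
Exterior angle = 180 - 58 = 122 degrees.

122 degrees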